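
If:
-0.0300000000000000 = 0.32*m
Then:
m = -0.09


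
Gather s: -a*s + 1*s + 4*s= s*(5 - a)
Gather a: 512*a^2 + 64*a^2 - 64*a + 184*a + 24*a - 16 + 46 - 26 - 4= 576*a^2 + 144*a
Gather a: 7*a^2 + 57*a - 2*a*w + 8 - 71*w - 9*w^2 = 7*a^2 + a*(57 - 2*w) - 9*w^2 - 71*w + 8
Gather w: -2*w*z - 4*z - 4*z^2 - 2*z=-2*w*z - 4*z^2 - 6*z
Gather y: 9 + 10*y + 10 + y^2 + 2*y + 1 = y^2 + 12*y + 20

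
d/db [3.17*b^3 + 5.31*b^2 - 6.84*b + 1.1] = 9.51*b^2 + 10.62*b - 6.84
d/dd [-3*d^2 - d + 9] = -6*d - 1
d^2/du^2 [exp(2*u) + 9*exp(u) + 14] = (4*exp(u) + 9)*exp(u)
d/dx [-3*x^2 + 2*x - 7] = 2 - 6*x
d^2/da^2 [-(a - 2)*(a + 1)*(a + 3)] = -6*a - 4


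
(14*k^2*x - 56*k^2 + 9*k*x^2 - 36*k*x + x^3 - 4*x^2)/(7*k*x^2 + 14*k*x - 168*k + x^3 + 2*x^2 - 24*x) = (2*k + x)/(x + 6)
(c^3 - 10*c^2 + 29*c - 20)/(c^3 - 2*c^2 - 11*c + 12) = (c - 5)/(c + 3)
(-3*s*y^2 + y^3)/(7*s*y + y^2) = y*(-3*s + y)/(7*s + y)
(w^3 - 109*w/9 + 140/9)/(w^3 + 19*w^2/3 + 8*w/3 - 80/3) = (w - 7/3)/(w + 4)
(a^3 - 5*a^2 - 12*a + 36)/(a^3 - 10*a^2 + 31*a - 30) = (a^2 - 3*a - 18)/(a^2 - 8*a + 15)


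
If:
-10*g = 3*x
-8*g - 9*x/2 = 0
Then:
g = 0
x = 0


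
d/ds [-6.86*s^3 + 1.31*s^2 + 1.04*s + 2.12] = -20.58*s^2 + 2.62*s + 1.04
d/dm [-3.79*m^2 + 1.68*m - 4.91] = 1.68 - 7.58*m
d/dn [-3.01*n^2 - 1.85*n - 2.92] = -6.02*n - 1.85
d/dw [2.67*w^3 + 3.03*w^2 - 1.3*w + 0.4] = 8.01*w^2 + 6.06*w - 1.3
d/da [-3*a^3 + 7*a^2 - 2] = a*(14 - 9*a)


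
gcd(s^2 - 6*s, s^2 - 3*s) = s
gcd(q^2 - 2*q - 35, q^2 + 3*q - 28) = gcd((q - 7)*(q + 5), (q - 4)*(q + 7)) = 1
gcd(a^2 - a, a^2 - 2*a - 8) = 1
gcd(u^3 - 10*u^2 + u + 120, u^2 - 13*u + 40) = u^2 - 13*u + 40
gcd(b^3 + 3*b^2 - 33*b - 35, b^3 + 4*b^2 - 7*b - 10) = b + 1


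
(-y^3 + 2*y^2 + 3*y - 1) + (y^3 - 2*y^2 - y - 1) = 2*y - 2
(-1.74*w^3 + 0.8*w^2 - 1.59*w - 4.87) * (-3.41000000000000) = 5.9334*w^3 - 2.728*w^2 + 5.4219*w + 16.6067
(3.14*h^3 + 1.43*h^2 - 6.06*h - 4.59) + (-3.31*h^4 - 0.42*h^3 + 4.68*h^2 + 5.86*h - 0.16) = -3.31*h^4 + 2.72*h^3 + 6.11*h^2 - 0.199999999999999*h - 4.75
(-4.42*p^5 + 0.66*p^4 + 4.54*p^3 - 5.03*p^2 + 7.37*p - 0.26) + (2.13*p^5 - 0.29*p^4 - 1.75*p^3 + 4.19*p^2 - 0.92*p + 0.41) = -2.29*p^5 + 0.37*p^4 + 2.79*p^3 - 0.84*p^2 + 6.45*p + 0.15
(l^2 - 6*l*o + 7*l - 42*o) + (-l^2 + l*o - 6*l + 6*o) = -5*l*o + l - 36*o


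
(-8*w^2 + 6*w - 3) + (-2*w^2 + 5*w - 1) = -10*w^2 + 11*w - 4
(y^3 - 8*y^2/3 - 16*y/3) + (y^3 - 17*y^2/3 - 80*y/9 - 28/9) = 2*y^3 - 25*y^2/3 - 128*y/9 - 28/9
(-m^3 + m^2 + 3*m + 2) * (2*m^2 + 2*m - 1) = -2*m^5 + 9*m^3 + 9*m^2 + m - 2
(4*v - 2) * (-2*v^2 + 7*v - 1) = -8*v^3 + 32*v^2 - 18*v + 2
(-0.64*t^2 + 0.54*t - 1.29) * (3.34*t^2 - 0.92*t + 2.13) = -2.1376*t^4 + 2.3924*t^3 - 6.1686*t^2 + 2.337*t - 2.7477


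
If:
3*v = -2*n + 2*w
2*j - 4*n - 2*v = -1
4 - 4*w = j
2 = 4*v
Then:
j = 1/3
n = 1/6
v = 1/2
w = 11/12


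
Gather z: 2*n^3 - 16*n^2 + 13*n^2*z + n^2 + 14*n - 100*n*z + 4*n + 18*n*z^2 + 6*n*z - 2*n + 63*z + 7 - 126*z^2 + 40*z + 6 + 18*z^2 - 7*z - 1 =2*n^3 - 15*n^2 + 16*n + z^2*(18*n - 108) + z*(13*n^2 - 94*n + 96) + 12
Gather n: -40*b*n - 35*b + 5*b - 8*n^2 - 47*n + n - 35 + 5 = -30*b - 8*n^2 + n*(-40*b - 46) - 30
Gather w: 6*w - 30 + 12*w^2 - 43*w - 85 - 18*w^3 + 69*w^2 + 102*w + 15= -18*w^3 + 81*w^2 + 65*w - 100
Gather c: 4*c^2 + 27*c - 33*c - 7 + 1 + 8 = 4*c^2 - 6*c + 2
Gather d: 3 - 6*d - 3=-6*d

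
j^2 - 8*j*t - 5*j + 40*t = (j - 5)*(j - 8*t)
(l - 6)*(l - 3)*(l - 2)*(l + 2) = l^4 - 9*l^3 + 14*l^2 + 36*l - 72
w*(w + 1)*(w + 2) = w^3 + 3*w^2 + 2*w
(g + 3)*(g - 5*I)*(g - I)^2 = g^4 + 3*g^3 - 7*I*g^3 - 11*g^2 - 21*I*g^2 - 33*g + 5*I*g + 15*I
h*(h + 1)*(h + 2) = h^3 + 3*h^2 + 2*h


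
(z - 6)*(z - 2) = z^2 - 8*z + 12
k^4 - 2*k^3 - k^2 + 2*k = k*(k - 2)*(k - 1)*(k + 1)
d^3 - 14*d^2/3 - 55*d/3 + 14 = (d - 7)*(d - 2/3)*(d + 3)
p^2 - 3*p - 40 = (p - 8)*(p + 5)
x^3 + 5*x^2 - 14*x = x*(x - 2)*(x + 7)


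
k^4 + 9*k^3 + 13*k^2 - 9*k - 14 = (k - 1)*(k + 1)*(k + 2)*(k + 7)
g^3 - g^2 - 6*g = g*(g - 3)*(g + 2)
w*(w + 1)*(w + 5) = w^3 + 6*w^2 + 5*w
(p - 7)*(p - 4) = p^2 - 11*p + 28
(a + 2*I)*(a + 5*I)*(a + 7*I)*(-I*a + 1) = -I*a^4 + 15*a^3 + 73*I*a^2 - 129*a - 70*I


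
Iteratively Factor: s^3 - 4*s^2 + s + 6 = (s - 3)*(s^2 - s - 2) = (s - 3)*(s + 1)*(s - 2)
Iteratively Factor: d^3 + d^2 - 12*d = (d + 4)*(d^2 - 3*d) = d*(d + 4)*(d - 3)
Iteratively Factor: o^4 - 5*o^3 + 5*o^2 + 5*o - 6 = (o + 1)*(o^3 - 6*o^2 + 11*o - 6) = (o - 1)*(o + 1)*(o^2 - 5*o + 6) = (o - 2)*(o - 1)*(o + 1)*(o - 3)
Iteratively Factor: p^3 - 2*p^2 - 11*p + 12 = (p - 1)*(p^2 - p - 12) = (p - 4)*(p - 1)*(p + 3)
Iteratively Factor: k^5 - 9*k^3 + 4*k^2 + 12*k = (k + 1)*(k^4 - k^3 - 8*k^2 + 12*k) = k*(k + 1)*(k^3 - k^2 - 8*k + 12) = k*(k - 2)*(k + 1)*(k^2 + k - 6) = k*(k - 2)*(k + 1)*(k + 3)*(k - 2)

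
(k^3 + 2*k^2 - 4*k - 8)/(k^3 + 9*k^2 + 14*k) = (k^2 - 4)/(k*(k + 7))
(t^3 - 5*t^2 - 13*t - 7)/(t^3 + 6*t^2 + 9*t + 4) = (t - 7)/(t + 4)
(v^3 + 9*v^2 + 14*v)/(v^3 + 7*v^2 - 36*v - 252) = v*(v + 2)/(v^2 - 36)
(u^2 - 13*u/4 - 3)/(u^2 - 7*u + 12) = (u + 3/4)/(u - 3)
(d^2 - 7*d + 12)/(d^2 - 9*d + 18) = (d - 4)/(d - 6)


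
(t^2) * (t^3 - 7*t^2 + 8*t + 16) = t^5 - 7*t^4 + 8*t^3 + 16*t^2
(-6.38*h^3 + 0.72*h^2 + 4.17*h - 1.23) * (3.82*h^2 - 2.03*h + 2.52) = -24.3716*h^5 + 15.7018*h^4 - 1.6098*h^3 - 11.3493*h^2 + 13.0053*h - 3.0996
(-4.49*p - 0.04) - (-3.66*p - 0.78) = 0.74 - 0.83*p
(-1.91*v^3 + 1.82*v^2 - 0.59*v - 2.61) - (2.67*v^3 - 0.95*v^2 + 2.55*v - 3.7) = -4.58*v^3 + 2.77*v^2 - 3.14*v + 1.09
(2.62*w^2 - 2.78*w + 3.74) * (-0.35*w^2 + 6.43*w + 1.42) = -0.917*w^4 + 17.8196*w^3 - 15.464*w^2 + 20.1006*w + 5.3108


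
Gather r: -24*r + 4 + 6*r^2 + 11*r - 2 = 6*r^2 - 13*r + 2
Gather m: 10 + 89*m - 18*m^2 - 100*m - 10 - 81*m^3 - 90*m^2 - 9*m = -81*m^3 - 108*m^2 - 20*m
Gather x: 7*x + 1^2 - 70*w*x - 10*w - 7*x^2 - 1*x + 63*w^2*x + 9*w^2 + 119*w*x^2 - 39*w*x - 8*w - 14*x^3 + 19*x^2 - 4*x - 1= 9*w^2 - 18*w - 14*x^3 + x^2*(119*w + 12) + x*(63*w^2 - 109*w + 2)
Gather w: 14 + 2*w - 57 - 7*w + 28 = -5*w - 15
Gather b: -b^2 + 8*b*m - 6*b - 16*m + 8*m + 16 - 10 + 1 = -b^2 + b*(8*m - 6) - 8*m + 7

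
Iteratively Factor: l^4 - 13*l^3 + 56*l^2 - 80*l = (l - 4)*(l^3 - 9*l^2 + 20*l) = (l - 4)^2*(l^2 - 5*l) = (l - 5)*(l - 4)^2*(l)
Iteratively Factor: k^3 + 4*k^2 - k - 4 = (k + 1)*(k^2 + 3*k - 4) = (k - 1)*(k + 1)*(k + 4)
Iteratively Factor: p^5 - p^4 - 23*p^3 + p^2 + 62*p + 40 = (p + 4)*(p^4 - 5*p^3 - 3*p^2 + 13*p + 10) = (p - 2)*(p + 4)*(p^3 - 3*p^2 - 9*p - 5) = (p - 5)*(p - 2)*(p + 4)*(p^2 + 2*p + 1) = (p - 5)*(p - 2)*(p + 1)*(p + 4)*(p + 1)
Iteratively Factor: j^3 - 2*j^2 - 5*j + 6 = (j - 1)*(j^2 - j - 6) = (j - 1)*(j + 2)*(j - 3)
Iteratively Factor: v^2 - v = (v - 1)*(v)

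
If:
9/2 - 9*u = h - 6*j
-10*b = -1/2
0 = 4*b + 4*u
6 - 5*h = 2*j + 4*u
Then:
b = 1/20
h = 471/320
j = -371/640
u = -1/20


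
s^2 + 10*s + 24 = (s + 4)*(s + 6)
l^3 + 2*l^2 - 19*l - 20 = (l - 4)*(l + 1)*(l + 5)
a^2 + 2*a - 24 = (a - 4)*(a + 6)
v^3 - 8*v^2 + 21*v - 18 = (v - 3)^2*(v - 2)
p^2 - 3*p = p*(p - 3)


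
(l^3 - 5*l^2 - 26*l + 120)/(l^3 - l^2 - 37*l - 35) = (l^2 - 10*l + 24)/(l^2 - 6*l - 7)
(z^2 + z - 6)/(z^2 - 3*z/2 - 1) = 2*(z + 3)/(2*z + 1)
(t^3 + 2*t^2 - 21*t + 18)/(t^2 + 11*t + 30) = (t^2 - 4*t + 3)/(t + 5)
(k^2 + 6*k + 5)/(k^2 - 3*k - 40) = (k + 1)/(k - 8)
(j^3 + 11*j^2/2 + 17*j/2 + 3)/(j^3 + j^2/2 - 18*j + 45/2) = (2*j^3 + 11*j^2 + 17*j + 6)/(2*j^3 + j^2 - 36*j + 45)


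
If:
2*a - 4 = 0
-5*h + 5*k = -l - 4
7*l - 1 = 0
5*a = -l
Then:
No Solution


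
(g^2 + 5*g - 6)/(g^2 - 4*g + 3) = (g + 6)/(g - 3)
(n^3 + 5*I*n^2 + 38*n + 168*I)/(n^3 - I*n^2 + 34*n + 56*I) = (n^2 + I*n + 42)/(n^2 - 5*I*n + 14)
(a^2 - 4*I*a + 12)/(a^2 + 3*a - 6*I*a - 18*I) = (a + 2*I)/(a + 3)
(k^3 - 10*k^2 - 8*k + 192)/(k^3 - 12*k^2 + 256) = (k - 6)/(k - 8)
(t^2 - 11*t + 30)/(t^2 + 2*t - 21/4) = 4*(t^2 - 11*t + 30)/(4*t^2 + 8*t - 21)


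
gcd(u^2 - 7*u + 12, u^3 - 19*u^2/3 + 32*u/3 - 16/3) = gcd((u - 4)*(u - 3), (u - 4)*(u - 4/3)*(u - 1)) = u - 4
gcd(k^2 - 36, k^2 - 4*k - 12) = k - 6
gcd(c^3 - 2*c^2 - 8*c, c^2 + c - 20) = c - 4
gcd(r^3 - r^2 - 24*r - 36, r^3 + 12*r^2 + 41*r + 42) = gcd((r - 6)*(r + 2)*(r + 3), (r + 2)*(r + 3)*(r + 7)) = r^2 + 5*r + 6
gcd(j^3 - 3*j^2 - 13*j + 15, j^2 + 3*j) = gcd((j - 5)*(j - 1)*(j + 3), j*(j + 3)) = j + 3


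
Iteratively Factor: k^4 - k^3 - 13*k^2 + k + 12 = (k + 1)*(k^3 - 2*k^2 - 11*k + 12) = (k + 1)*(k + 3)*(k^2 - 5*k + 4) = (k - 4)*(k + 1)*(k + 3)*(k - 1)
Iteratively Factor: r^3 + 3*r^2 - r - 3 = (r + 3)*(r^2 - 1) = (r - 1)*(r + 3)*(r + 1)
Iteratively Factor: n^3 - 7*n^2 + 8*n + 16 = (n + 1)*(n^2 - 8*n + 16) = (n - 4)*(n + 1)*(n - 4)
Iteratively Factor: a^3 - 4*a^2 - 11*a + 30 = (a - 2)*(a^2 - 2*a - 15) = (a - 2)*(a + 3)*(a - 5)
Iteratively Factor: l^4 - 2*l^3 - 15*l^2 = (l + 3)*(l^3 - 5*l^2) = (l - 5)*(l + 3)*(l^2) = l*(l - 5)*(l + 3)*(l)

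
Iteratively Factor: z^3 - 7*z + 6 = (z + 3)*(z^2 - 3*z + 2) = (z - 1)*(z + 3)*(z - 2)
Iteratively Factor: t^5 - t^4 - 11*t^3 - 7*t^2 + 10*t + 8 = (t - 1)*(t^4 - 11*t^2 - 18*t - 8) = (t - 1)*(t + 1)*(t^3 - t^2 - 10*t - 8) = (t - 1)*(t + 1)^2*(t^2 - 2*t - 8) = (t - 1)*(t + 1)^2*(t + 2)*(t - 4)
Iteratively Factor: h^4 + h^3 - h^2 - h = (h)*(h^3 + h^2 - h - 1) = h*(h + 1)*(h^2 - 1) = h*(h + 1)^2*(h - 1)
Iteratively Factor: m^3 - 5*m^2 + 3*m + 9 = (m - 3)*(m^2 - 2*m - 3) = (m - 3)^2*(m + 1)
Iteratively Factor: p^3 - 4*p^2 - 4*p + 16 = (p - 4)*(p^2 - 4) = (p - 4)*(p - 2)*(p + 2)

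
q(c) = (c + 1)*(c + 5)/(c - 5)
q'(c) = (c + 1)/(c - 5) + (c + 5)/(c - 5) - (c + 1)*(c + 5)/(c - 5)^2 = (c^2 - 10*c - 35)/(c^2 - 10*c + 25)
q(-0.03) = -0.96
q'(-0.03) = -1.37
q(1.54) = -4.80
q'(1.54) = -4.01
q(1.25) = -3.75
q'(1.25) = -3.27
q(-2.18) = 0.46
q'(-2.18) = -0.16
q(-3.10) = 0.49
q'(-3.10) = 0.09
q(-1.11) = 0.07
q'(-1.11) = -0.61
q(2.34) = -9.22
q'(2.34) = -7.48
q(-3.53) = 0.44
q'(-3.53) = 0.18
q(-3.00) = 0.50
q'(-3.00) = 0.06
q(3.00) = -16.00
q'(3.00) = -14.00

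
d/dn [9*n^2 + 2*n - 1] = 18*n + 2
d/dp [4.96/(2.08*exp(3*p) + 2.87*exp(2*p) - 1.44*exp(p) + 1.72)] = (-30.9504*exp(2*p) - 28.4704*exp(p) + 7.1424)*exp(p)/(2.08*exp(3*p) + 2.87*exp(2*p) - 1.44*exp(p) + 1.72)^2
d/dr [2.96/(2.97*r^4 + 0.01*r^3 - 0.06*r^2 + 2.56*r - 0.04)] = (-35.1648*r^3 - 0.0888*r^2 + 0.3552*r - 7.5776)/(2.97*r^4 + 0.01*r^3 - 0.06*r^2 + 2.56*r - 0.04)^2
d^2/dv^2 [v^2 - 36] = 2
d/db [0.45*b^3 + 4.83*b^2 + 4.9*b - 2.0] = 1.35*b^2 + 9.66*b + 4.9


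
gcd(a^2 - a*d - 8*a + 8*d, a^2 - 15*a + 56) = a - 8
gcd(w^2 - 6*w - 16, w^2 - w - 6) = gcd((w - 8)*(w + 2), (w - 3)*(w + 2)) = w + 2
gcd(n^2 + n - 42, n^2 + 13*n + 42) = n + 7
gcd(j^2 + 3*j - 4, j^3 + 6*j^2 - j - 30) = 1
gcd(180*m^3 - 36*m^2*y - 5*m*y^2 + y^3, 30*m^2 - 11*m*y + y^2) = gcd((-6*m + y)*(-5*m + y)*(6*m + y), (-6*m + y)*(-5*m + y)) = 30*m^2 - 11*m*y + y^2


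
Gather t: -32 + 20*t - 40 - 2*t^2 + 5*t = -2*t^2 + 25*t - 72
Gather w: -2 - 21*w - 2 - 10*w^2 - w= -10*w^2 - 22*w - 4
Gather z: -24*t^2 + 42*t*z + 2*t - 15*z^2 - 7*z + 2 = -24*t^2 + 2*t - 15*z^2 + z*(42*t - 7) + 2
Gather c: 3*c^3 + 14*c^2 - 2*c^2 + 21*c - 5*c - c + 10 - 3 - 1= 3*c^3 + 12*c^2 + 15*c + 6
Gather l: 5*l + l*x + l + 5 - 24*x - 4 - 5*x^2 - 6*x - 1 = l*(x + 6) - 5*x^2 - 30*x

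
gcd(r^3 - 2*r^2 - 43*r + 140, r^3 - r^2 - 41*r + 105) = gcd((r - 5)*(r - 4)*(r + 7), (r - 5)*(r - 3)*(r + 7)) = r^2 + 2*r - 35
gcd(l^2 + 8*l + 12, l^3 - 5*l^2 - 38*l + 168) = l + 6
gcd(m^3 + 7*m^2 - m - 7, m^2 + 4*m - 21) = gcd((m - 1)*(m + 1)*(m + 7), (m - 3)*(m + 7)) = m + 7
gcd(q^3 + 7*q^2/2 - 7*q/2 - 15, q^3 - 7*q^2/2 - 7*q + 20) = q^2 + q/2 - 5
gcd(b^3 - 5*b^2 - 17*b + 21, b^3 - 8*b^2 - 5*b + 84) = b^2 - 4*b - 21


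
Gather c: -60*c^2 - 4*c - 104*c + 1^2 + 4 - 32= -60*c^2 - 108*c - 27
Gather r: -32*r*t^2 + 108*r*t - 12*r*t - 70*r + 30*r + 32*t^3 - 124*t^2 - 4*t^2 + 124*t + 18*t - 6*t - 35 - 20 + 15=r*(-32*t^2 + 96*t - 40) + 32*t^3 - 128*t^2 + 136*t - 40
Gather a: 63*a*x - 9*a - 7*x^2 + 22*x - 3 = a*(63*x - 9) - 7*x^2 + 22*x - 3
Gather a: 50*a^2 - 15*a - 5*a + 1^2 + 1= 50*a^2 - 20*a + 2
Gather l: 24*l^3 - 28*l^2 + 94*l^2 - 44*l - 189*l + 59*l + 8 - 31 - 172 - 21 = 24*l^3 + 66*l^2 - 174*l - 216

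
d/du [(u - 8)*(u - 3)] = 2*u - 11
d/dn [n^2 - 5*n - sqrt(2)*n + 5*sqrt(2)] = 2*n - 5 - sqrt(2)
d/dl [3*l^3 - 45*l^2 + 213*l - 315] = 9*l^2 - 90*l + 213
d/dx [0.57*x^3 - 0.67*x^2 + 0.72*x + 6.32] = 1.71*x^2 - 1.34*x + 0.72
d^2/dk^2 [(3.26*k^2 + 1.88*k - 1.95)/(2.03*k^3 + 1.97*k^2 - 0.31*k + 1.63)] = (26.868268*k^6 + 46.483752*k^5 - 39.010104*k^4 - 254.85*k^3 - 175.50162*k^2 + 9.638112*k + 31.371416)/(8.365427*k^9 + 24.354519*k^8 + 19.802244*k^7 + 20.358248*k^6 + 36.08721*k^5 + 13.390998*k^4 + 10.178084*k^3 + 16.172208*k^2 - 2.470917*k + 4.330747)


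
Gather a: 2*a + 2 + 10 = 2*a + 12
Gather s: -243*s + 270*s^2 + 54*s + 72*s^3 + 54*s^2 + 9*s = 72*s^3 + 324*s^2 - 180*s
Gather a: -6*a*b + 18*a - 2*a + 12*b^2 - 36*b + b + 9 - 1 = a*(16 - 6*b) + 12*b^2 - 35*b + 8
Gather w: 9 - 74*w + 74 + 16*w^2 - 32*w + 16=16*w^2 - 106*w + 99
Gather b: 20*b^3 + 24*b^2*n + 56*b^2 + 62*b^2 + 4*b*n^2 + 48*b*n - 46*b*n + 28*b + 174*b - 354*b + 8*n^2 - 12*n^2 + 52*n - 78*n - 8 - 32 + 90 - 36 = 20*b^3 + b^2*(24*n + 118) + b*(4*n^2 + 2*n - 152) - 4*n^2 - 26*n + 14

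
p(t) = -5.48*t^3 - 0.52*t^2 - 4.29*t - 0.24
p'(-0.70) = -11.62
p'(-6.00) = -589.89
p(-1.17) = 12.84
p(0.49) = -3.11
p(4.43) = -505.87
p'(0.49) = -8.75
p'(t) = -16.44*t^2 - 1.04*t - 4.29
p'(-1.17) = -25.58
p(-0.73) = 4.75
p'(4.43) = -331.53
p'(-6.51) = -694.25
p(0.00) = -0.24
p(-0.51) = 2.54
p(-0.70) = 4.39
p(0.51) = -3.29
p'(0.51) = -9.10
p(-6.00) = 1190.46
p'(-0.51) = -8.04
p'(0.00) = -4.29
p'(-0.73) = -12.29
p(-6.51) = 1517.55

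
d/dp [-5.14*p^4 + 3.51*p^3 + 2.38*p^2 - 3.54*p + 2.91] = -20.56*p^3 + 10.53*p^2 + 4.76*p - 3.54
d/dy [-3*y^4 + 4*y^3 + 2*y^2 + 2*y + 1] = -12*y^3 + 12*y^2 + 4*y + 2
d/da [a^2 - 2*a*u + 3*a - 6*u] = 2*a - 2*u + 3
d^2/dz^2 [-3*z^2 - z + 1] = -6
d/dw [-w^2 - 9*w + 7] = -2*w - 9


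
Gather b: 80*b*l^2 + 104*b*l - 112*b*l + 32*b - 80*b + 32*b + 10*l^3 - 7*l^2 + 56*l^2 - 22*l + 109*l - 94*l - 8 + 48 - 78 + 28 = b*(80*l^2 - 8*l - 16) + 10*l^3 + 49*l^2 - 7*l - 10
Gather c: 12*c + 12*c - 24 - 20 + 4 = 24*c - 40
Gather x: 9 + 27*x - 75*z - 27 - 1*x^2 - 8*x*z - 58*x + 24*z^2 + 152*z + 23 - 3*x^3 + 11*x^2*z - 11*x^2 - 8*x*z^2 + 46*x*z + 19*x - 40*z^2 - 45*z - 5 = -3*x^3 + x^2*(11*z - 12) + x*(-8*z^2 + 38*z - 12) - 16*z^2 + 32*z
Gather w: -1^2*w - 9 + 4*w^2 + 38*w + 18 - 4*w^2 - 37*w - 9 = 0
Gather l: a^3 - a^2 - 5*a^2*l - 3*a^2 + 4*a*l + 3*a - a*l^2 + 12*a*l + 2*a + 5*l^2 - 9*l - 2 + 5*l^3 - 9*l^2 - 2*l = a^3 - 4*a^2 + 5*a + 5*l^3 + l^2*(-a - 4) + l*(-5*a^2 + 16*a - 11) - 2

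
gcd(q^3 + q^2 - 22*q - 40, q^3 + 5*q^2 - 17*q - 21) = 1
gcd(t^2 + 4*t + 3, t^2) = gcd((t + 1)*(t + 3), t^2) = 1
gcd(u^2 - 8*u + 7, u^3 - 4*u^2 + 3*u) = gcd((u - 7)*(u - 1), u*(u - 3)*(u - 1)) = u - 1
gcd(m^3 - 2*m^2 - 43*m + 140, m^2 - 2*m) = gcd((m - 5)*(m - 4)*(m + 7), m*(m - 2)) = 1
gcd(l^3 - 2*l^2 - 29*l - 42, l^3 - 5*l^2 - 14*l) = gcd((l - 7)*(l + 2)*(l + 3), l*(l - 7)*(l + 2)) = l^2 - 5*l - 14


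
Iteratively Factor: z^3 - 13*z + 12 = (z - 3)*(z^2 + 3*z - 4) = (z - 3)*(z + 4)*(z - 1)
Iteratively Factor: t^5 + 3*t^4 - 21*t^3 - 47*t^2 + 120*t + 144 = (t - 3)*(t^4 + 6*t^3 - 3*t^2 - 56*t - 48) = (t - 3)^2*(t^3 + 9*t^2 + 24*t + 16) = (t - 3)^2*(t + 4)*(t^2 + 5*t + 4) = (t - 3)^2*(t + 4)^2*(t + 1)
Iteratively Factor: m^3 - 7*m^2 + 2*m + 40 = (m + 2)*(m^2 - 9*m + 20) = (m - 4)*(m + 2)*(m - 5)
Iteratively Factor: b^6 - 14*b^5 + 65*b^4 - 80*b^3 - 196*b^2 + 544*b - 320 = (b - 1)*(b^5 - 13*b^4 + 52*b^3 - 28*b^2 - 224*b + 320) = (b - 4)*(b - 1)*(b^4 - 9*b^3 + 16*b^2 + 36*b - 80) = (b - 4)*(b - 2)*(b - 1)*(b^3 - 7*b^2 + 2*b + 40) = (b - 4)^2*(b - 2)*(b - 1)*(b^2 - 3*b - 10) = (b - 4)^2*(b - 2)*(b - 1)*(b + 2)*(b - 5)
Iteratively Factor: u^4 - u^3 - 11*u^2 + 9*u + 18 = (u + 3)*(u^3 - 4*u^2 + u + 6) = (u - 2)*(u + 3)*(u^2 - 2*u - 3) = (u - 3)*(u - 2)*(u + 3)*(u + 1)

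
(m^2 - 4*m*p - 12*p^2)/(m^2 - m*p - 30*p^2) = (m + 2*p)/(m + 5*p)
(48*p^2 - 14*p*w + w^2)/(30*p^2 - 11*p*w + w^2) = (8*p - w)/(5*p - w)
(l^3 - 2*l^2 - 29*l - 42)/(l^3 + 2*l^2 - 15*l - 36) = (l^2 - 5*l - 14)/(l^2 - l - 12)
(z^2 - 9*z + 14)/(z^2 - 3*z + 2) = (z - 7)/(z - 1)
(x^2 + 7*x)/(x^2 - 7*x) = (x + 7)/(x - 7)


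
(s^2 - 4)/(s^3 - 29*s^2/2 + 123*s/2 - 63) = 2*(s^2 - 4)/(2*s^3 - 29*s^2 + 123*s - 126)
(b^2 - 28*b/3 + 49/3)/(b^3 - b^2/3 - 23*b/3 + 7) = (b - 7)/(b^2 + 2*b - 3)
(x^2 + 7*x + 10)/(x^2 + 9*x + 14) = (x + 5)/(x + 7)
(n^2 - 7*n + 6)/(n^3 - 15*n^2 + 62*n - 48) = 1/(n - 8)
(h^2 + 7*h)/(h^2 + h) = (h + 7)/(h + 1)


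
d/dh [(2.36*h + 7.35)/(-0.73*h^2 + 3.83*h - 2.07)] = (1.7228*h^2 + 10.731*h - 33.0357)/(0.5329*h^4 - 5.5918*h^3 + 17.6911*h^2 - 15.8562*h + 4.2849)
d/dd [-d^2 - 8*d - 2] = -2*d - 8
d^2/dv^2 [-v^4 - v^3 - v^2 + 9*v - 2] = -12*v^2 - 6*v - 2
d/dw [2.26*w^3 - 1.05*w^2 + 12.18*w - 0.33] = 6.78*w^2 - 2.1*w + 12.18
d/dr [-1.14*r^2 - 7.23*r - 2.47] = -2.28*r - 7.23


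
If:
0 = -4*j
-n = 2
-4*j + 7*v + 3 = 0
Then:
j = 0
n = -2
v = -3/7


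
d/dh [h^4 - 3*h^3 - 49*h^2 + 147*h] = 4*h^3 - 9*h^2 - 98*h + 147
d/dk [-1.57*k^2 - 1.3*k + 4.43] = -3.14*k - 1.3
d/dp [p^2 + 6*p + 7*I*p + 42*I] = 2*p + 6 + 7*I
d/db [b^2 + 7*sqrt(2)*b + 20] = 2*b + 7*sqrt(2)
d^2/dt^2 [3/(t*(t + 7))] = 6*(t^2 + t*(t + 7) + (t + 7)^2)/(t^3*(t + 7)^3)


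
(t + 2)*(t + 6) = t^2 + 8*t + 12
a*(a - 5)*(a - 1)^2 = a^4 - 7*a^3 + 11*a^2 - 5*a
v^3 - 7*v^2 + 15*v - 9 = (v - 3)^2*(v - 1)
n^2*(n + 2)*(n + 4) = n^4 + 6*n^3 + 8*n^2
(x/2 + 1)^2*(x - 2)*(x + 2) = x^4/4 + x^3 - 4*x - 4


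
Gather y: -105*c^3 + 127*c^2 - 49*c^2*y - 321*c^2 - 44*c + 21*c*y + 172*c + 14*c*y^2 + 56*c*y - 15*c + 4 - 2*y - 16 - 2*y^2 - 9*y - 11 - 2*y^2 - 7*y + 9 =-105*c^3 - 194*c^2 + 113*c + y^2*(14*c - 4) + y*(-49*c^2 + 77*c - 18) - 14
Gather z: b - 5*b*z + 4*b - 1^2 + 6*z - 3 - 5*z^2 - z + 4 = 5*b - 5*z^2 + z*(5 - 5*b)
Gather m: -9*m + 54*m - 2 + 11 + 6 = 45*m + 15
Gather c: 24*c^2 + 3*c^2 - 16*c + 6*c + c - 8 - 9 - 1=27*c^2 - 9*c - 18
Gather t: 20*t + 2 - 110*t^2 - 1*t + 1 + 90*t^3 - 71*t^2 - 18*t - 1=90*t^3 - 181*t^2 + t + 2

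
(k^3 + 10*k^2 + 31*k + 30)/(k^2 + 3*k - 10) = (k^2 + 5*k + 6)/(k - 2)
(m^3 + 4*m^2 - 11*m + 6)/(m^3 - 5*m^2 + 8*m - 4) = (m^2 + 5*m - 6)/(m^2 - 4*m + 4)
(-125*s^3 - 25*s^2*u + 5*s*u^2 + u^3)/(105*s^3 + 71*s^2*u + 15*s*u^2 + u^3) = (-25*s^2 + u^2)/(21*s^2 + 10*s*u + u^2)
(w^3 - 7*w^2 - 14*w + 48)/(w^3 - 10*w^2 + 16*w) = (w + 3)/w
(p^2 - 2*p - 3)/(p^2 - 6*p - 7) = (p - 3)/(p - 7)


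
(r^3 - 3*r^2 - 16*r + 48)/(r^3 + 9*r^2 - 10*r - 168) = (r^2 + r - 12)/(r^2 + 13*r + 42)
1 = 1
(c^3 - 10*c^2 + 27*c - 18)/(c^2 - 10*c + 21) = (c^2 - 7*c + 6)/(c - 7)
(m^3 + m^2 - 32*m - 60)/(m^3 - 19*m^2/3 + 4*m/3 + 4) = 3*(m^2 + 7*m + 10)/(3*m^2 - m - 2)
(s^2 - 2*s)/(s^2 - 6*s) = (s - 2)/(s - 6)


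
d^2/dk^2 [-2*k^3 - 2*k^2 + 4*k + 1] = -12*k - 4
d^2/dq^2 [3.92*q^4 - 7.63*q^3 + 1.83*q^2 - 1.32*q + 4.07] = 47.04*q^2 - 45.78*q + 3.66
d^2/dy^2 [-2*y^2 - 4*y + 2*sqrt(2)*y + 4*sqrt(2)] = -4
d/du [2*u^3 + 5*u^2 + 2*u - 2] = 6*u^2 + 10*u + 2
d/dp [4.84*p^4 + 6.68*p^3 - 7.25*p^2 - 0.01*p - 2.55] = 19.36*p^3 + 20.04*p^2 - 14.5*p - 0.01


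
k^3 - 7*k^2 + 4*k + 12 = (k - 6)*(k - 2)*(k + 1)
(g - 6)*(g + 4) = g^2 - 2*g - 24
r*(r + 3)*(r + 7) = r^3 + 10*r^2 + 21*r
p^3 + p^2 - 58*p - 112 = (p - 8)*(p + 2)*(p + 7)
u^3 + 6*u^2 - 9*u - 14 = (u - 2)*(u + 1)*(u + 7)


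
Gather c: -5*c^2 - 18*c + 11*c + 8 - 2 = -5*c^2 - 7*c + 6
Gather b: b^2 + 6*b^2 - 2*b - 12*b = 7*b^2 - 14*b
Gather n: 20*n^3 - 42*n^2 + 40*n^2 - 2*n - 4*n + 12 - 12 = 20*n^3 - 2*n^2 - 6*n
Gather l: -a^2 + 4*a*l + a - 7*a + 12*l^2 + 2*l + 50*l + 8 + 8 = -a^2 - 6*a + 12*l^2 + l*(4*a + 52) + 16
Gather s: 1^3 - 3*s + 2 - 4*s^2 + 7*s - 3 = -4*s^2 + 4*s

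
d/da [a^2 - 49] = 2*a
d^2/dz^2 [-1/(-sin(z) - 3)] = (3*sin(z) + cos(z)^2 + 1)/(sin(z) + 3)^3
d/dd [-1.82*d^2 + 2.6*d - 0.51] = 2.6 - 3.64*d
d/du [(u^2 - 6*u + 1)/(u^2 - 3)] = 2*(3*u^2 - 4*u + 9)/(u^4 - 6*u^2 + 9)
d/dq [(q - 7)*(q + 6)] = 2*q - 1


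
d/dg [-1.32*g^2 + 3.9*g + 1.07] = 3.9 - 2.64*g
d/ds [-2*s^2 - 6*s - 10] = -4*s - 6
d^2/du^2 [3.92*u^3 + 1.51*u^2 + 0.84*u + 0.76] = 23.52*u + 3.02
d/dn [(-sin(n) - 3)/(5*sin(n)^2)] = (sin(n) + 6)*cos(n)/(5*sin(n)^3)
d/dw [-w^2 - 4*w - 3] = -2*w - 4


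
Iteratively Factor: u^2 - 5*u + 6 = (u - 2)*(u - 3)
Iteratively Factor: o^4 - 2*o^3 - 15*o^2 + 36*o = (o - 3)*(o^3 + o^2 - 12*o) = o*(o - 3)*(o^2 + o - 12) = o*(o - 3)^2*(o + 4)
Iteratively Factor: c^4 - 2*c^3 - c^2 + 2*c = (c - 1)*(c^3 - c^2 - 2*c) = (c - 2)*(c - 1)*(c^2 + c) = (c - 2)*(c - 1)*(c + 1)*(c)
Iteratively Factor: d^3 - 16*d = (d - 4)*(d^2 + 4*d) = d*(d - 4)*(d + 4)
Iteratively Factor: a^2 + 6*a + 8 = (a + 4)*(a + 2)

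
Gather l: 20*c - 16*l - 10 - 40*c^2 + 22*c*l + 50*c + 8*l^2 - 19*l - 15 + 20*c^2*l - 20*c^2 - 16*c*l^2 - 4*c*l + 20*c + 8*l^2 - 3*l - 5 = -60*c^2 + 90*c + l^2*(16 - 16*c) + l*(20*c^2 + 18*c - 38) - 30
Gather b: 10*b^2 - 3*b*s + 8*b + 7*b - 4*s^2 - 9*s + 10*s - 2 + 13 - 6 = 10*b^2 + b*(15 - 3*s) - 4*s^2 + s + 5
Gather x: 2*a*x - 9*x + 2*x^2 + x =2*x^2 + x*(2*a - 8)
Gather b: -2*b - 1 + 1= -2*b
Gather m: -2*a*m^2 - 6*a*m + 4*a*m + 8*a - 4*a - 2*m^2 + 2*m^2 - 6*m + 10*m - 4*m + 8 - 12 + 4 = -2*a*m^2 - 2*a*m + 4*a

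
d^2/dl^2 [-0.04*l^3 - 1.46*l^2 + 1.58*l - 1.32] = -0.24*l - 2.92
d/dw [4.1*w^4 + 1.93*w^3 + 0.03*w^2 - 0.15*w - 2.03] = 16.4*w^3 + 5.79*w^2 + 0.06*w - 0.15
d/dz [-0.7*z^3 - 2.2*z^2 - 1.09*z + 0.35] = -2.1*z^2 - 4.4*z - 1.09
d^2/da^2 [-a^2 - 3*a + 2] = -2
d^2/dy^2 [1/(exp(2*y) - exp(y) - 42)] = ((1 - 4*exp(y))*(-exp(2*y) + exp(y) + 42) - 2*(2*exp(y) - 1)^2*exp(y))*exp(y)/(-exp(2*y) + exp(y) + 42)^3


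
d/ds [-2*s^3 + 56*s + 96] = 56 - 6*s^2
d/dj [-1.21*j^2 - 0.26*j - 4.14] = -2.42*j - 0.26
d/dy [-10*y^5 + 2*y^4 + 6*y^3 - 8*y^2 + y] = -50*y^4 + 8*y^3 + 18*y^2 - 16*y + 1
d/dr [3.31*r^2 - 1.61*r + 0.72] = 6.62*r - 1.61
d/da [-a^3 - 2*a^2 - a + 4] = -3*a^2 - 4*a - 1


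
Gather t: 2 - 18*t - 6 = -18*t - 4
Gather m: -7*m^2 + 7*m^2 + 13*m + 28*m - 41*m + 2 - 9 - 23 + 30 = 0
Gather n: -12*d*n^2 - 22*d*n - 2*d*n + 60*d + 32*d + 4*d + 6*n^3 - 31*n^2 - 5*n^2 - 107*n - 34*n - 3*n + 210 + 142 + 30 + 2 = 96*d + 6*n^3 + n^2*(-12*d - 36) + n*(-24*d - 144) + 384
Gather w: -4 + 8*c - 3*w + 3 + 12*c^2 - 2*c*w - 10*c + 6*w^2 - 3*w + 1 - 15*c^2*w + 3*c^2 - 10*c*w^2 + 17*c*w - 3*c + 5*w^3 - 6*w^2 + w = 15*c^2 - 10*c*w^2 - 5*c + 5*w^3 + w*(-15*c^2 + 15*c - 5)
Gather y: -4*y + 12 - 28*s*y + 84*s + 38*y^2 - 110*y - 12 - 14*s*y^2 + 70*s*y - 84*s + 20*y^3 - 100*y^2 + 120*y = 20*y^3 + y^2*(-14*s - 62) + y*(42*s + 6)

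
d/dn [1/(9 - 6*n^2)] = 4*n/(3*(2*n^2 - 3)^2)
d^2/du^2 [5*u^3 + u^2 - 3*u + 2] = 30*u + 2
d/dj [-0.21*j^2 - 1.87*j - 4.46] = -0.42*j - 1.87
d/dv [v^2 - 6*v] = 2*v - 6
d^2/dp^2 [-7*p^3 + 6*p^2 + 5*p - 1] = 12 - 42*p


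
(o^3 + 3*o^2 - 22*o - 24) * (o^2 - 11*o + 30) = o^5 - 8*o^4 - 25*o^3 + 308*o^2 - 396*o - 720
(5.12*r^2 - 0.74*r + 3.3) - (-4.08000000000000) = 5.12*r^2 - 0.74*r + 7.38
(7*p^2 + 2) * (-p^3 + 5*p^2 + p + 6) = -7*p^5 + 35*p^4 + 5*p^3 + 52*p^2 + 2*p + 12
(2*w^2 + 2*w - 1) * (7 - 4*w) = -8*w^3 + 6*w^2 + 18*w - 7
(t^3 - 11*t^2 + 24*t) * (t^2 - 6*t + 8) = t^5 - 17*t^4 + 98*t^3 - 232*t^2 + 192*t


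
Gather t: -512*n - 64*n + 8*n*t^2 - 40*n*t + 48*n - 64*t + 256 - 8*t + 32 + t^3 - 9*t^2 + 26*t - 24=-528*n + t^3 + t^2*(8*n - 9) + t*(-40*n - 46) + 264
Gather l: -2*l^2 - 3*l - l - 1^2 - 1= -2*l^2 - 4*l - 2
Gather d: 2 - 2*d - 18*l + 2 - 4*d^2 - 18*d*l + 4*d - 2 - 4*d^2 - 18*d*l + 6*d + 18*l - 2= -8*d^2 + d*(8 - 36*l)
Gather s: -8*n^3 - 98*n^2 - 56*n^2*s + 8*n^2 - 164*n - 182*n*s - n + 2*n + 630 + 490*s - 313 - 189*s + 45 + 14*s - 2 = -8*n^3 - 90*n^2 - 163*n + s*(-56*n^2 - 182*n + 315) + 360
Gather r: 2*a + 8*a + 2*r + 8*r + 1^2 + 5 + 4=10*a + 10*r + 10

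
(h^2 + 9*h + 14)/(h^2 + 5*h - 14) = (h + 2)/(h - 2)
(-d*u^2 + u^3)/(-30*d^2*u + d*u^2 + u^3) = u*(-d + u)/(-30*d^2 + d*u + u^2)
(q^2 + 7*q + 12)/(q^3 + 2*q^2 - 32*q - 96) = (q + 3)/(q^2 - 2*q - 24)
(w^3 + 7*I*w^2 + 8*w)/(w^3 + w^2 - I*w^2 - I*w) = (w + 8*I)/(w + 1)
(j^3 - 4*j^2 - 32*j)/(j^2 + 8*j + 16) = j*(j - 8)/(j + 4)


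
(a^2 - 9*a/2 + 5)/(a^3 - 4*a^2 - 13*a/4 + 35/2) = 2*(a - 2)/(2*a^2 - 3*a - 14)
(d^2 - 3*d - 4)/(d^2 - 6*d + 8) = (d + 1)/(d - 2)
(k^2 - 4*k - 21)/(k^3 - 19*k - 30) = (k - 7)/(k^2 - 3*k - 10)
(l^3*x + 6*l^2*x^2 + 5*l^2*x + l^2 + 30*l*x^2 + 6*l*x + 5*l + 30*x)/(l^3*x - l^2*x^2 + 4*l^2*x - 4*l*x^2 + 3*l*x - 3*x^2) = (l^3*x + 6*l^2*x^2 + 5*l^2*x + l^2 + 30*l*x^2 + 6*l*x + 5*l + 30*x)/(x*(l^3 - l^2*x + 4*l^2 - 4*l*x + 3*l - 3*x))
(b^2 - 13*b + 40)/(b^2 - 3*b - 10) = (b - 8)/(b + 2)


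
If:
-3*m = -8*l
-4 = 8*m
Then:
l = -3/16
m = -1/2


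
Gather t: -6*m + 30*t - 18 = -6*m + 30*t - 18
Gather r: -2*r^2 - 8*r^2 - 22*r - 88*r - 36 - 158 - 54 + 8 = -10*r^2 - 110*r - 240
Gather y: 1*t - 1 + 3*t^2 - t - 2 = 3*t^2 - 3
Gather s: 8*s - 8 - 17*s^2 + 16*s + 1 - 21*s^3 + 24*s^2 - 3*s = -21*s^3 + 7*s^2 + 21*s - 7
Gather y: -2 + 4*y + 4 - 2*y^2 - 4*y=2 - 2*y^2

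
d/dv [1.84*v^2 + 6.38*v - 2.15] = 3.68*v + 6.38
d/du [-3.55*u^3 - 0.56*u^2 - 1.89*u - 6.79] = -10.65*u^2 - 1.12*u - 1.89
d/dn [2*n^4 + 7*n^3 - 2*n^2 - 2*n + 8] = 8*n^3 + 21*n^2 - 4*n - 2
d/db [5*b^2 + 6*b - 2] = 10*b + 6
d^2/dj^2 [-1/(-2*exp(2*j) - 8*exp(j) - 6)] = 2*(-(exp(j) + 1)*(exp(2*j) + 4*exp(j) + 3) + 2*(exp(j) + 2)^2*exp(j))*exp(j)/(exp(2*j) + 4*exp(j) + 3)^3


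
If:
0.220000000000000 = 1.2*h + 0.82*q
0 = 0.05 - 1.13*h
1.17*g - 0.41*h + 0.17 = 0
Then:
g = -0.13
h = 0.04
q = 0.20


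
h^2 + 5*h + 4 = (h + 1)*(h + 4)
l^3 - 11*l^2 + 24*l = l*(l - 8)*(l - 3)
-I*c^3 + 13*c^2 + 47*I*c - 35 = (c + 5*I)*(c + 7*I)*(-I*c + 1)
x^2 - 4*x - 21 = (x - 7)*(x + 3)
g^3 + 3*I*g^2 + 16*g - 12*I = (g - 2*I)*(g - I)*(g + 6*I)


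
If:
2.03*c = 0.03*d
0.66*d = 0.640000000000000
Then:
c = 0.01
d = 0.97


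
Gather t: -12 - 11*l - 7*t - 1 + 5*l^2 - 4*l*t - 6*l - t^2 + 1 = 5*l^2 - 17*l - t^2 + t*(-4*l - 7) - 12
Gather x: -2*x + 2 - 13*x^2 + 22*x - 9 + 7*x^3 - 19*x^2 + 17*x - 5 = 7*x^3 - 32*x^2 + 37*x - 12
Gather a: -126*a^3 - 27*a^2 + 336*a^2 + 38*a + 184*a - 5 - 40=-126*a^3 + 309*a^2 + 222*a - 45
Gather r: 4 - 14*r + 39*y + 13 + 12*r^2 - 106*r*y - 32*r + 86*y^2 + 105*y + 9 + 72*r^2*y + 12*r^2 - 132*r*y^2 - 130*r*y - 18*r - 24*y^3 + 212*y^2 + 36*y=r^2*(72*y + 24) + r*(-132*y^2 - 236*y - 64) - 24*y^3 + 298*y^2 + 180*y + 26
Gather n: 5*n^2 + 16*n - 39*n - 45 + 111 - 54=5*n^2 - 23*n + 12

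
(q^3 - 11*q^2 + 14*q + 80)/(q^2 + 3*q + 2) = (q^2 - 13*q + 40)/(q + 1)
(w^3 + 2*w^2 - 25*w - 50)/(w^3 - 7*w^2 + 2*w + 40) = (w + 5)/(w - 4)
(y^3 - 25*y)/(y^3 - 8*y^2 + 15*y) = (y + 5)/(y - 3)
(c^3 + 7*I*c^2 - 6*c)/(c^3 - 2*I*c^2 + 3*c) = (c + 6*I)/(c - 3*I)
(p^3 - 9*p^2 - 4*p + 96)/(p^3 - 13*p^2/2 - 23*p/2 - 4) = 2*(p^2 - p - 12)/(2*p^2 + 3*p + 1)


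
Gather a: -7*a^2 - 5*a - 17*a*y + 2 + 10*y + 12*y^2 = -7*a^2 + a*(-17*y - 5) + 12*y^2 + 10*y + 2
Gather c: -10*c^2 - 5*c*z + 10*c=-10*c^2 + c*(10 - 5*z)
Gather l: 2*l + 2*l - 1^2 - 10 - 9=4*l - 20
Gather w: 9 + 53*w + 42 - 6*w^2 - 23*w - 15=-6*w^2 + 30*w + 36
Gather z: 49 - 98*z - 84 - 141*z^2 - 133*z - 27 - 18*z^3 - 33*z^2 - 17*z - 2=-18*z^3 - 174*z^2 - 248*z - 64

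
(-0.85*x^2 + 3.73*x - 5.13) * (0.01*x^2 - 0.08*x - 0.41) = -0.0085*x^4 + 0.1053*x^3 - 0.00120000000000003*x^2 - 1.1189*x + 2.1033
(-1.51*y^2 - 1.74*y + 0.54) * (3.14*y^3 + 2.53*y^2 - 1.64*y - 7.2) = -4.7414*y^5 - 9.2839*y^4 - 0.230199999999999*y^3 + 15.0918*y^2 + 11.6424*y - 3.888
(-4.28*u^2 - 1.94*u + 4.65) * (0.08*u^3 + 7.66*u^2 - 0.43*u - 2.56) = -0.3424*u^5 - 32.94*u^4 - 12.648*u^3 + 47.41*u^2 + 2.9669*u - 11.904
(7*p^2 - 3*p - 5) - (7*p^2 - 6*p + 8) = 3*p - 13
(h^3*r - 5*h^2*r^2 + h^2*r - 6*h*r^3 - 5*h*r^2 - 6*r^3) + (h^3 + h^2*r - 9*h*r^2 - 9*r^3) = h^3*r + h^3 - 5*h^2*r^2 + 2*h^2*r - 6*h*r^3 - 14*h*r^2 - 15*r^3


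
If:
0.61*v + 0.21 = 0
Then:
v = -0.34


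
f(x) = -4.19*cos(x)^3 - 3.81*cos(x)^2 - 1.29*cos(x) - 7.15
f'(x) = 12.57*sin(x)*cos(x)^2 + 7.62*sin(x)*cos(x) + 1.29*sin(x)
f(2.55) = -6.31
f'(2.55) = 2.02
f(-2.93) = -5.61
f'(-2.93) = -1.23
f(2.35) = -6.67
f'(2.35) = 1.52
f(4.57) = -7.03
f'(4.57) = -0.46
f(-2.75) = -5.90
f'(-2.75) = -1.90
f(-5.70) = -13.32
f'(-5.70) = 9.04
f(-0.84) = -10.95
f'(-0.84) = -8.92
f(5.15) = -8.70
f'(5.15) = -6.14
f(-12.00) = -13.47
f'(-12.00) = 8.95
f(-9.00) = -5.97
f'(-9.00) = -1.97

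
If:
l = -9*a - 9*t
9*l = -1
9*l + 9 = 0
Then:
No Solution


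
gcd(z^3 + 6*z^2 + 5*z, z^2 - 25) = z + 5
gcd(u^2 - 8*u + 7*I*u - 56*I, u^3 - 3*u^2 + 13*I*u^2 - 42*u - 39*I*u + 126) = u + 7*I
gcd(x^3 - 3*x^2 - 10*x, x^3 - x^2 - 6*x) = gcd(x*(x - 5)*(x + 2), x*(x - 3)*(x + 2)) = x^2 + 2*x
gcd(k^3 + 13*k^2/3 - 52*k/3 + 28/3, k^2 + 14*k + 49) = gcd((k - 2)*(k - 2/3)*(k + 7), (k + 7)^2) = k + 7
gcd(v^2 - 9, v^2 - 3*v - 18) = v + 3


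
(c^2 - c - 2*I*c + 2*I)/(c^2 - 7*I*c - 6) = (-c^2 + c + 2*I*c - 2*I)/(-c^2 + 7*I*c + 6)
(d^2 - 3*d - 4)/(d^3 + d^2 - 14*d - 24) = (d + 1)/(d^2 + 5*d + 6)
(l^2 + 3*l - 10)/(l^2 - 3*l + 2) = (l + 5)/(l - 1)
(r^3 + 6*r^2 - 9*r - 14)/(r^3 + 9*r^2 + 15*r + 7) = (r - 2)/(r + 1)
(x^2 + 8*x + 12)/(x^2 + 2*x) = (x + 6)/x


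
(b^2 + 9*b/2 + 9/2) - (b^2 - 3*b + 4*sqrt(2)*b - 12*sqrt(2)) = -4*sqrt(2)*b + 15*b/2 + 9/2 + 12*sqrt(2)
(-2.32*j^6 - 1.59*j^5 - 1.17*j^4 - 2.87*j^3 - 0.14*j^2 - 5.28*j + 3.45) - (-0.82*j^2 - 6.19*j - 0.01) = -2.32*j^6 - 1.59*j^5 - 1.17*j^4 - 2.87*j^3 + 0.68*j^2 + 0.91*j + 3.46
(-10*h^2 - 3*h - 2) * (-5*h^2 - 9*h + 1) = 50*h^4 + 105*h^3 + 27*h^2 + 15*h - 2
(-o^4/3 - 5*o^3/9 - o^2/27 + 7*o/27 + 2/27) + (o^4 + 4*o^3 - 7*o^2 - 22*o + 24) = 2*o^4/3 + 31*o^3/9 - 190*o^2/27 - 587*o/27 + 650/27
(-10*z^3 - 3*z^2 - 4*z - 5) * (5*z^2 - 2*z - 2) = -50*z^5 + 5*z^4 + 6*z^3 - 11*z^2 + 18*z + 10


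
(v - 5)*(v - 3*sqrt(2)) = v^2 - 5*v - 3*sqrt(2)*v + 15*sqrt(2)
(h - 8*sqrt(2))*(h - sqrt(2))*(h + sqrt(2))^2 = h^4 - 7*sqrt(2)*h^3 - 18*h^2 + 14*sqrt(2)*h + 32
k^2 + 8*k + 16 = (k + 4)^2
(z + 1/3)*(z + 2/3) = z^2 + z + 2/9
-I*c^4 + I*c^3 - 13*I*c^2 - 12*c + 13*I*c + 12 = (c - 3*I)*(c - I)*(c + 4*I)*(-I*c + I)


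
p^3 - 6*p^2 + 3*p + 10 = (p - 5)*(p - 2)*(p + 1)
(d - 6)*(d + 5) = d^2 - d - 30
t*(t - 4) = t^2 - 4*t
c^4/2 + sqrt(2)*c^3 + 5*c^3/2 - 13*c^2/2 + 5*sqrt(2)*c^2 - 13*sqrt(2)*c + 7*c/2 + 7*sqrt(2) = (c/2 + sqrt(2))*(c - 1)^2*(c + 7)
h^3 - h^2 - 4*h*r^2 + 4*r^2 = (h - 1)*(h - 2*r)*(h + 2*r)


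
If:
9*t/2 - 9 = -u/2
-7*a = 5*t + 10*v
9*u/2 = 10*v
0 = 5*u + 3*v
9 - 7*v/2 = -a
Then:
No Solution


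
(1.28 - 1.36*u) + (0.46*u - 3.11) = -0.9*u - 1.83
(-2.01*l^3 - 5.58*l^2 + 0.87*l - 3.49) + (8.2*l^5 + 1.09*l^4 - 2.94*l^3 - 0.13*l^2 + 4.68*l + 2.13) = 8.2*l^5 + 1.09*l^4 - 4.95*l^3 - 5.71*l^2 + 5.55*l - 1.36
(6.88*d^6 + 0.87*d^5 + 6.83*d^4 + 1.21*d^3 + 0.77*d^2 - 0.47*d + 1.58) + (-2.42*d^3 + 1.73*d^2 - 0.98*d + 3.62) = 6.88*d^6 + 0.87*d^5 + 6.83*d^4 - 1.21*d^3 + 2.5*d^2 - 1.45*d + 5.2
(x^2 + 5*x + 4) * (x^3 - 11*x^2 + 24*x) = x^5 - 6*x^4 - 27*x^3 + 76*x^2 + 96*x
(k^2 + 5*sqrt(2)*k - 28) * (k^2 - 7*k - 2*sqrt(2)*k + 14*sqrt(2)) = k^4 - 7*k^3 + 3*sqrt(2)*k^3 - 48*k^2 - 21*sqrt(2)*k^2 + 56*sqrt(2)*k + 336*k - 392*sqrt(2)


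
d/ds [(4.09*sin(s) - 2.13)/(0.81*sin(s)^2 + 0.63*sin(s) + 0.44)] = (-3.3129*sin(s)^2 + 3.4506*sin(s) + 3.1415)*cos(s)/(0.6561*sin(s)^4 + 1.0206*sin(s)^3 + 1.1097*sin(s)^2 + 0.5544*sin(s) + 0.1936)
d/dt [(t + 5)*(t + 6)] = 2*t + 11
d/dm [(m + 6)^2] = 2*m + 12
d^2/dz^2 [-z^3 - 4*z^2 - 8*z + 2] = -6*z - 8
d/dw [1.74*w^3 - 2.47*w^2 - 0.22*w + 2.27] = 5.22*w^2 - 4.94*w - 0.22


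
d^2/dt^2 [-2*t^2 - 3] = -4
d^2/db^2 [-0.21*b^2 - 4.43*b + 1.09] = -0.420000000000000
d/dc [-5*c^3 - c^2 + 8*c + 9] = -15*c^2 - 2*c + 8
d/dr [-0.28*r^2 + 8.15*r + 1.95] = 8.15 - 0.56*r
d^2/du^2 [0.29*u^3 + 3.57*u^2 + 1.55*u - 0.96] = 1.74*u + 7.14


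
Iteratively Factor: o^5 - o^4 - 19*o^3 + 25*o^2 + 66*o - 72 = (o - 1)*(o^4 - 19*o^2 + 6*o + 72) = (o - 3)*(o - 1)*(o^3 + 3*o^2 - 10*o - 24) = (o - 3)^2*(o - 1)*(o^2 + 6*o + 8) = (o - 3)^2*(o - 1)*(o + 2)*(o + 4)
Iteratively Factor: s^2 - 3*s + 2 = (s - 2)*(s - 1)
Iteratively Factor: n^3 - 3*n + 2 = (n - 1)*(n^2 + n - 2) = (n - 1)*(n + 2)*(n - 1)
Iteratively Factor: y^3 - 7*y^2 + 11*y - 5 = (y - 1)*(y^2 - 6*y + 5) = (y - 1)^2*(y - 5)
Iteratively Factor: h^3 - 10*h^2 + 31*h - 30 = (h - 5)*(h^2 - 5*h + 6) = (h - 5)*(h - 3)*(h - 2)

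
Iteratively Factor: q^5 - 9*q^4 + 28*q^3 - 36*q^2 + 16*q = (q - 1)*(q^4 - 8*q^3 + 20*q^2 - 16*q) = (q - 2)*(q - 1)*(q^3 - 6*q^2 + 8*q) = (q - 4)*(q - 2)*(q - 1)*(q^2 - 2*q) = q*(q - 4)*(q - 2)*(q - 1)*(q - 2)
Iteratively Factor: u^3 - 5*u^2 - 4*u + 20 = (u + 2)*(u^2 - 7*u + 10) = (u - 5)*(u + 2)*(u - 2)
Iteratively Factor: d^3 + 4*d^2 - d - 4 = (d - 1)*(d^2 + 5*d + 4) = (d - 1)*(d + 4)*(d + 1)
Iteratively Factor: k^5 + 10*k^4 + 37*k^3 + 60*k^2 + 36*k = (k + 2)*(k^4 + 8*k^3 + 21*k^2 + 18*k) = (k + 2)^2*(k^3 + 6*k^2 + 9*k) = k*(k + 2)^2*(k^2 + 6*k + 9) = k*(k + 2)^2*(k + 3)*(k + 3)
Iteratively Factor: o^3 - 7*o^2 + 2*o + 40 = (o + 2)*(o^2 - 9*o + 20) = (o - 4)*(o + 2)*(o - 5)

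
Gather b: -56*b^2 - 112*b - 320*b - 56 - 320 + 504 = -56*b^2 - 432*b + 128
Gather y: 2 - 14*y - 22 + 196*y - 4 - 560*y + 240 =216 - 378*y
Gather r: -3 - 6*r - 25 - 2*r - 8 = -8*r - 36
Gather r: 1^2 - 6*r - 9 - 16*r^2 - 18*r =-16*r^2 - 24*r - 8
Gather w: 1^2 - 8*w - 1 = -8*w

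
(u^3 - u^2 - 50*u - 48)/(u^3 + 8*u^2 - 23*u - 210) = (u^2 - 7*u - 8)/(u^2 + 2*u - 35)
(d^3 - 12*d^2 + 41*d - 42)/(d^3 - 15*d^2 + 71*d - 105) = (d - 2)/(d - 5)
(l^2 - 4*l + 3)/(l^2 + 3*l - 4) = (l - 3)/(l + 4)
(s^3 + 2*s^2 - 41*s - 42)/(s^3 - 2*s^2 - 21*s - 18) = (s + 7)/(s + 3)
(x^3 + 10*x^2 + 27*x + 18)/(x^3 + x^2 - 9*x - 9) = (x + 6)/(x - 3)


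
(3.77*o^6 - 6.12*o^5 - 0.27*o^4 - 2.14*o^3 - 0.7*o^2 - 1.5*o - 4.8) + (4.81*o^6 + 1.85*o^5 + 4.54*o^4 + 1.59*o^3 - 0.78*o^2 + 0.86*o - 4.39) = 8.58*o^6 - 4.27*o^5 + 4.27*o^4 - 0.55*o^3 - 1.48*o^2 - 0.64*o - 9.19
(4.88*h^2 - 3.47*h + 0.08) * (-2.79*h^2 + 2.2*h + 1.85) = -13.6152*h^4 + 20.4173*h^3 + 1.1708*h^2 - 6.2435*h + 0.148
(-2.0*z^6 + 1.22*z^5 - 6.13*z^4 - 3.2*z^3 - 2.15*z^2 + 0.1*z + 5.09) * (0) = 0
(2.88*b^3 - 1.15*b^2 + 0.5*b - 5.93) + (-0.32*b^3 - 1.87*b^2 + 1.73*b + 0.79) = 2.56*b^3 - 3.02*b^2 + 2.23*b - 5.14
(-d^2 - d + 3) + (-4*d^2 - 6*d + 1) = -5*d^2 - 7*d + 4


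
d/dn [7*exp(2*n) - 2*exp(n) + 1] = (14*exp(n) - 2)*exp(n)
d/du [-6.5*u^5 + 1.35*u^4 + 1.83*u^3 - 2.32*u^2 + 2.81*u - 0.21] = -32.5*u^4 + 5.4*u^3 + 5.49*u^2 - 4.64*u + 2.81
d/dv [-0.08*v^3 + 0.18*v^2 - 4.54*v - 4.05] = -0.24*v^2 + 0.36*v - 4.54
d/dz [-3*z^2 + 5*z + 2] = 5 - 6*z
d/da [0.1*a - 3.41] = 0.100000000000000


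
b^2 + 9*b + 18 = (b + 3)*(b + 6)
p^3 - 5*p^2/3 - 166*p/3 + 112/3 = (p - 8)*(p - 2/3)*(p + 7)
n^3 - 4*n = n*(n - 2)*(n + 2)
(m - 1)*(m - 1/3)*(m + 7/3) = m^3 + m^2 - 25*m/9 + 7/9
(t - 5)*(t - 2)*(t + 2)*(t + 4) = t^4 - t^3 - 24*t^2 + 4*t + 80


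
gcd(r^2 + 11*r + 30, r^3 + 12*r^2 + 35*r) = r + 5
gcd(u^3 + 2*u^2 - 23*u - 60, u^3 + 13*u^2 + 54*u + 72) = u^2 + 7*u + 12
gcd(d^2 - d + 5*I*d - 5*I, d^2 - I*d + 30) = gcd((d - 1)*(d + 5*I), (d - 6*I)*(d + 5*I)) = d + 5*I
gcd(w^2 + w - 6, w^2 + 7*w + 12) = w + 3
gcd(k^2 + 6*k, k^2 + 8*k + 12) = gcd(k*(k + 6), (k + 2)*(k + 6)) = k + 6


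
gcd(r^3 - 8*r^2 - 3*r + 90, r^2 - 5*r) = r - 5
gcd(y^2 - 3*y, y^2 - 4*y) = y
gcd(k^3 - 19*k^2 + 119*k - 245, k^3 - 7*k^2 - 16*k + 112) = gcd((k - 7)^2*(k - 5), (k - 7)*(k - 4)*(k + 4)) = k - 7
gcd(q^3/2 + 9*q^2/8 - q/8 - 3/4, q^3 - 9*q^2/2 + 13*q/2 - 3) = 1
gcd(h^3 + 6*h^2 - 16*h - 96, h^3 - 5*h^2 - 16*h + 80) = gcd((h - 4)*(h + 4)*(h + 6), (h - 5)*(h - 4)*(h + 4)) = h^2 - 16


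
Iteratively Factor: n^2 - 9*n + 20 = (n - 5)*(n - 4)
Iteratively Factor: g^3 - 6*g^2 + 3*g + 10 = (g + 1)*(g^2 - 7*g + 10) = (g - 2)*(g + 1)*(g - 5)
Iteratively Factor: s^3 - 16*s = (s - 4)*(s^2 + 4*s) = (s - 4)*(s + 4)*(s)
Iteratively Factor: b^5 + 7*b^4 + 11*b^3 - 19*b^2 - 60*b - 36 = (b - 2)*(b^4 + 9*b^3 + 29*b^2 + 39*b + 18) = (b - 2)*(b + 3)*(b^3 + 6*b^2 + 11*b + 6) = (b - 2)*(b + 2)*(b + 3)*(b^2 + 4*b + 3) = (b - 2)*(b + 2)*(b + 3)^2*(b + 1)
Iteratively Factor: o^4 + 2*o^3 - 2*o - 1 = (o + 1)*(o^3 + o^2 - o - 1) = (o - 1)*(o + 1)*(o^2 + 2*o + 1) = (o - 1)*(o + 1)^2*(o + 1)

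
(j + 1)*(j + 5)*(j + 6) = j^3 + 12*j^2 + 41*j + 30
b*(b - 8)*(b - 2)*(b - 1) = b^4 - 11*b^3 + 26*b^2 - 16*b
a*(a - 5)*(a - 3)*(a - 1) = a^4 - 9*a^3 + 23*a^2 - 15*a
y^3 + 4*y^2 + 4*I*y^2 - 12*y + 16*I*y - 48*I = (y - 2)*(y + 6)*(y + 4*I)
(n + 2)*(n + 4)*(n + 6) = n^3 + 12*n^2 + 44*n + 48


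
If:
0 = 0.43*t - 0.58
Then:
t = 1.35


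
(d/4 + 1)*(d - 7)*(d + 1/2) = d^3/4 - 5*d^2/8 - 59*d/8 - 7/2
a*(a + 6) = a^2 + 6*a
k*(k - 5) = k^2 - 5*k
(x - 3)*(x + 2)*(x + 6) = x^3 + 5*x^2 - 12*x - 36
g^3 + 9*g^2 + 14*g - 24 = (g - 1)*(g + 4)*(g + 6)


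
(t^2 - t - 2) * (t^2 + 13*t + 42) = t^4 + 12*t^3 + 27*t^2 - 68*t - 84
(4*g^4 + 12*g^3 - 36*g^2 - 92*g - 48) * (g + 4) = 4*g^5 + 28*g^4 + 12*g^3 - 236*g^2 - 416*g - 192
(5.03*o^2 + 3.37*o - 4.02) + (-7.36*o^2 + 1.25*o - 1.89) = -2.33*o^2 + 4.62*o - 5.91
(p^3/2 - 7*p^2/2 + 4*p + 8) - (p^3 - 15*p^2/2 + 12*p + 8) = -p^3/2 + 4*p^2 - 8*p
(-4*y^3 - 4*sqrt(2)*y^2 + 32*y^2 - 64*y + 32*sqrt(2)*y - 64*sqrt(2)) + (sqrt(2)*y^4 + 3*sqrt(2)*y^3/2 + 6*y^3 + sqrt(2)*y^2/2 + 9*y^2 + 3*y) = sqrt(2)*y^4 + 2*y^3 + 3*sqrt(2)*y^3/2 - 7*sqrt(2)*y^2/2 + 41*y^2 - 61*y + 32*sqrt(2)*y - 64*sqrt(2)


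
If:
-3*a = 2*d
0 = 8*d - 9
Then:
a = -3/4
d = 9/8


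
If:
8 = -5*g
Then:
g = -8/5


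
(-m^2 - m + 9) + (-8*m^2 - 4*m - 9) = -9*m^2 - 5*m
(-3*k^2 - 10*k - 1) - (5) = -3*k^2 - 10*k - 6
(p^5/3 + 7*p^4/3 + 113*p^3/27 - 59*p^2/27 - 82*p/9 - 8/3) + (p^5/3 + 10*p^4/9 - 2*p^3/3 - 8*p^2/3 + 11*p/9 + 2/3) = 2*p^5/3 + 31*p^4/9 + 95*p^3/27 - 131*p^2/27 - 71*p/9 - 2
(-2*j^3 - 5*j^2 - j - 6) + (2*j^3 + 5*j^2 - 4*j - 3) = -5*j - 9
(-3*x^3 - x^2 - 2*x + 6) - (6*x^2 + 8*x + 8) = -3*x^3 - 7*x^2 - 10*x - 2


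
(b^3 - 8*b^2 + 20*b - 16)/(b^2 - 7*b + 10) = (b^2 - 6*b + 8)/(b - 5)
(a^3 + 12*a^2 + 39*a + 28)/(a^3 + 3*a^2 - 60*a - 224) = (a + 1)/(a - 8)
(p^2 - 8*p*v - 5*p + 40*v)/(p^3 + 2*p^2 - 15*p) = (p^2 - 8*p*v - 5*p + 40*v)/(p*(p^2 + 2*p - 15))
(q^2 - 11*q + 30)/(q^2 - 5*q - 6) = (q - 5)/(q + 1)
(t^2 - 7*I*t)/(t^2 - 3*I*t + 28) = t/(t + 4*I)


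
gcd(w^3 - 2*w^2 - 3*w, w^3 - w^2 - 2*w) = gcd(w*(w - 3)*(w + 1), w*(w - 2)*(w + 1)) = w^2 + w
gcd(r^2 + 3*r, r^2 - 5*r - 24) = r + 3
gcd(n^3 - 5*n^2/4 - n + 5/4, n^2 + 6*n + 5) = n + 1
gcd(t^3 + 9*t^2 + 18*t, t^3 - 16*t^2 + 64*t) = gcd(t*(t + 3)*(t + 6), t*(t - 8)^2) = t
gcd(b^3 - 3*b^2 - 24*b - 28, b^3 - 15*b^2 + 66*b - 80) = 1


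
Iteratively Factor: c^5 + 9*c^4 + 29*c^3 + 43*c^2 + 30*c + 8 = (c + 4)*(c^4 + 5*c^3 + 9*c^2 + 7*c + 2) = (c + 2)*(c + 4)*(c^3 + 3*c^2 + 3*c + 1) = (c + 1)*(c + 2)*(c + 4)*(c^2 + 2*c + 1) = (c + 1)^2*(c + 2)*(c + 4)*(c + 1)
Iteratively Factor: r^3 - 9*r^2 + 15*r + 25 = (r - 5)*(r^2 - 4*r - 5) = (r - 5)^2*(r + 1)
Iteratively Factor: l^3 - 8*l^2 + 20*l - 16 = (l - 2)*(l^2 - 6*l + 8) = (l - 2)^2*(l - 4)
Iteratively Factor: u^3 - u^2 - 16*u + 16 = (u + 4)*(u^2 - 5*u + 4) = (u - 1)*(u + 4)*(u - 4)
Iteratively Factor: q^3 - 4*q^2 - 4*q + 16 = (q - 4)*(q^2 - 4) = (q - 4)*(q + 2)*(q - 2)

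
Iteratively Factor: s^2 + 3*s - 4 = (s + 4)*(s - 1)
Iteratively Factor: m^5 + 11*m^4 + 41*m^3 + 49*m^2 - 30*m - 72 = (m + 2)*(m^4 + 9*m^3 + 23*m^2 + 3*m - 36) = (m + 2)*(m + 3)*(m^3 + 6*m^2 + 5*m - 12) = (m - 1)*(m + 2)*(m + 3)*(m^2 + 7*m + 12) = (m - 1)*(m + 2)*(m + 3)^2*(m + 4)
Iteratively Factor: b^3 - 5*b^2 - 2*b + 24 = (b - 4)*(b^2 - b - 6) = (b - 4)*(b - 3)*(b + 2)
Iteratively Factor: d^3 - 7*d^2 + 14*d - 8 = (d - 1)*(d^2 - 6*d + 8) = (d - 4)*(d - 1)*(d - 2)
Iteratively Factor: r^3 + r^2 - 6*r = (r - 2)*(r^2 + 3*r) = (r - 2)*(r + 3)*(r)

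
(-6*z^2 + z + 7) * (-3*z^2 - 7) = 18*z^4 - 3*z^3 + 21*z^2 - 7*z - 49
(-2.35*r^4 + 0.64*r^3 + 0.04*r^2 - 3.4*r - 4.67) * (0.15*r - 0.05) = -0.3525*r^5 + 0.2135*r^4 - 0.026*r^3 - 0.512*r^2 - 0.5305*r + 0.2335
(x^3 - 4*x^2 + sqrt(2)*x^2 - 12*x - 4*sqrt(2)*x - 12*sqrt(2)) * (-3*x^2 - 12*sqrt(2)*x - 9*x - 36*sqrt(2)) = -3*x^5 - 15*sqrt(2)*x^4 + 3*x^4 + 15*sqrt(2)*x^3 + 48*x^3 + 132*x^2 + 360*sqrt(2)*x^2 + 576*x + 540*sqrt(2)*x + 864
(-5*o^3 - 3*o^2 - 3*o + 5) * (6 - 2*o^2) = 10*o^5 + 6*o^4 - 24*o^3 - 28*o^2 - 18*o + 30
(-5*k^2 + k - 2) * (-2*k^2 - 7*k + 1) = 10*k^4 + 33*k^3 - 8*k^2 + 15*k - 2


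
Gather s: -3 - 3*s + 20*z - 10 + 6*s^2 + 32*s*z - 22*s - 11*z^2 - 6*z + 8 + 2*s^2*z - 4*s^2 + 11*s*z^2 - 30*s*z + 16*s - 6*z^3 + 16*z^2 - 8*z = s^2*(2*z + 2) + s*(11*z^2 + 2*z - 9) - 6*z^3 + 5*z^2 + 6*z - 5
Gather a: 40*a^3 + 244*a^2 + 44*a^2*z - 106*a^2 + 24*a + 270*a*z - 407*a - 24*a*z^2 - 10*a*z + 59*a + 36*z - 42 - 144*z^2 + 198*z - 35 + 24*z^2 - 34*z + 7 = 40*a^3 + a^2*(44*z + 138) + a*(-24*z^2 + 260*z - 324) - 120*z^2 + 200*z - 70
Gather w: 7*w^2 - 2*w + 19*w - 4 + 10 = 7*w^2 + 17*w + 6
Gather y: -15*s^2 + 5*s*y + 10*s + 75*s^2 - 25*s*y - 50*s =60*s^2 - 20*s*y - 40*s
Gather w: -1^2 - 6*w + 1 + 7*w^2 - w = 7*w^2 - 7*w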